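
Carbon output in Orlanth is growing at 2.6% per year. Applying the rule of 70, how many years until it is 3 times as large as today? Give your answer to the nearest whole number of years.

At 2.6% it doubles every 70/2.6 ≈ 26.92 years.
Reaching 3× takes log₂(3) ≈ 1.58 doublings.
1.58 × 26.92 ≈ 43 years.

around 43 years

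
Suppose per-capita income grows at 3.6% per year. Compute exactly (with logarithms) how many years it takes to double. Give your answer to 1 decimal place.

19.6 years

t = ln(2) / ln(1 + 0.036) = 0.6931 / 0.035367 ≈ 19.60.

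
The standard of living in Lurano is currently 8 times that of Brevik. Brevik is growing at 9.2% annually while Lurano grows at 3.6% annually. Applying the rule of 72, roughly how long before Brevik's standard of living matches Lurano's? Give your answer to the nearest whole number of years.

≈ 39 years

What matters is the difference: 5.6 pp.
Rule of 72 on the gap: the ratio halves every 72/5.6 ≈ 12.86 years.
An 8 times gap closes after 3 halvings: 3 × 12.86 ≈ 39 years.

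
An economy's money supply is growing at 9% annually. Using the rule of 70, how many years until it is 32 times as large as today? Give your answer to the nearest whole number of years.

≈ 39 years

One doubling takes 70/9 = 7.78 years.
32× is 5 doublings, so 5 × 7.78 ≈ 39 years.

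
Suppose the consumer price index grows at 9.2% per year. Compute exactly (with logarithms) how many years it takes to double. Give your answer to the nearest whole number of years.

8 years

t = ln(2) / ln(1 + 0.092) = 0.6931 / 0.088011 ≈ 7.88.
≈ 8 years.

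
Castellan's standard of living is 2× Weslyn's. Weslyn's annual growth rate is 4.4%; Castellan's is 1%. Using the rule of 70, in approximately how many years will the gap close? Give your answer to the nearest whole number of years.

What matters is the difference: 3.4 pp.
Rule of 70 on the gap: the ratio halves every 70/3.4 ≈ 20.59 years.
A 2× gap closes after 1 halving: 1 × 20.59 ≈ 21 years.

about 21 years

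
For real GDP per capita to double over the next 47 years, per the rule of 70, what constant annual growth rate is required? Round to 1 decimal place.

70 / 47 ≈ 1.49, so about 1.5% annually.

roughly 1.5%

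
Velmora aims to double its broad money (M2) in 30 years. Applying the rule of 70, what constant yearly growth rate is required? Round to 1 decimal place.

around 2.3%

70 / 30 ≈ 2.33, so about 2.3% per year.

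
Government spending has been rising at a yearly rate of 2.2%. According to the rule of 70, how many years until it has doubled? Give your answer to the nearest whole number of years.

70/2.2 ≈ 31.82, so it doubles roughly every 32 years.

around 32 years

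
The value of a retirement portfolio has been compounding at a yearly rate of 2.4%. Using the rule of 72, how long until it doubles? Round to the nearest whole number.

about 30 years

Doubling time ≈ 72 / 2.4 = 30.00 years.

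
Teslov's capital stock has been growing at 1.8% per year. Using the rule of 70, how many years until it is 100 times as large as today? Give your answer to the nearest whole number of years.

about 258 years

One doubling takes 70/1.8 = 38.89 years.
Reaching 100× takes log₂(100) ≈ 6.64 doublings.
6.64 × 38.89 ≈ 258 years.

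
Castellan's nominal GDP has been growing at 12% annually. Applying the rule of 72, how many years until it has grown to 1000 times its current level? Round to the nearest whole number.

about 60 years

At 12% it doubles every 72/12 ≈ 6.00 years.
Reaching 1000× takes log₂(1000) ≈ 9.97 doublings.
9.97 × 6.00 ≈ 60 years.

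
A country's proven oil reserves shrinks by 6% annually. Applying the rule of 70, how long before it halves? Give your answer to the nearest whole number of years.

Halving time ≈ 70 / 6 = 11.67 → 12 years.

about 12 years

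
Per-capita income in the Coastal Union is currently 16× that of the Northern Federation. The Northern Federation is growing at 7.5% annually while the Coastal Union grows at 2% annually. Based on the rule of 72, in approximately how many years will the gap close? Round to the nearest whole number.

The growth-rate gap is 7.5% − 2% = 5.5 percentage points.
So the ratio between them halves every 72/5.5 ≈ 13.09 years.
A 16× gap closes after 4 halvings: 4 × 13.09 ≈ 52 years.

around 52 years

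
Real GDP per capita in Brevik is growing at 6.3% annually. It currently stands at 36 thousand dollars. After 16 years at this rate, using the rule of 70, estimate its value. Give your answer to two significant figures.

approximately 98 thousand dollars

Doubling time ≈ 70/6.3 = 11.11 years.
16 years is 16/11.11 ≈ 1.44 doublings, a factor of 2^1.44 ≈ 2.71.
36 × 2.71 ≈ 98 thousand dollars.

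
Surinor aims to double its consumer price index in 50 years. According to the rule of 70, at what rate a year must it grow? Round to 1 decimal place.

around 1.4%

70 / 50 ≈ 1.40, so about 1.4% a year.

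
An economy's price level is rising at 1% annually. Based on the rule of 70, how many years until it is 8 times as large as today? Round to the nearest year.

about 210 years

One doubling takes 70/1 = 70.00 years.
8× is 3 doublings, so 3 × 70.00 ≈ 210 years.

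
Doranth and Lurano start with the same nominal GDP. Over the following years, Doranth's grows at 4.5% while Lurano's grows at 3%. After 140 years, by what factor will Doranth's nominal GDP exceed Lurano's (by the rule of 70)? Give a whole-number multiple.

approximately 8 times

Rate gap = 4.5% − 3% = 1.5 points.
The ratio doubles every 70/1.5 ≈ 46.67 years.
140/46.67 ≈ 3.00 doublings → ratio ≈ 2^3.00 ≈ 8.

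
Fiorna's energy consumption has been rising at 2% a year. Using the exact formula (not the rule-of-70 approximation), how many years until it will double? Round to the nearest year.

35 years

t = ln(2) / ln(1 + 0.02) = 0.6931 / 0.019803 ≈ 35.00.
≈ 35 years.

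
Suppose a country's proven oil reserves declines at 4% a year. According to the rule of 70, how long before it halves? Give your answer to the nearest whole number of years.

The rule works in reverse for decay: 70/4 ≈ 17.50 years to halve.

18 years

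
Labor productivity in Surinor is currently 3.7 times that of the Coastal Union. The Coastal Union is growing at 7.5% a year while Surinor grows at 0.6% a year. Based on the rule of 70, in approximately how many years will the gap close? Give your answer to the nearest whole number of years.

about 19 years

the Coastal Union gains on Surinor at 7.5% − 0.6% = 6.9 points a year.
At that relative rate the gap halves every 70/6.9 ≈ 10.14 years.
A 3.7 times gap takes log₂(3.7) ≈ 1.89 halvings to close: 1.89 × 10.14 ≈ 19 years.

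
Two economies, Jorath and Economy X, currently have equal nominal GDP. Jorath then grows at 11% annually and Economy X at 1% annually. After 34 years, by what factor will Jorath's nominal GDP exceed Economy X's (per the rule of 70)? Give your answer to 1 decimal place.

about 29.0 times

Rate gap = 11% − 1% = 10 points.
The ratio doubles every 70/10 ≈ 7.00 years.
34/7.00 ≈ 4.86 doublings → ratio ≈ 2^4.86 ≈ 29.0.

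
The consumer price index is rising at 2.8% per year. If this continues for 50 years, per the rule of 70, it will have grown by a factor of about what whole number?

4 times

Doubling time ≈ 70/2.8 = 25.00 years.
50/25.00 ≈ 2 doublings, so about 2^2 = 4×.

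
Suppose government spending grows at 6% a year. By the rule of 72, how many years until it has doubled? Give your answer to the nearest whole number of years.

≈ 12 years

Doubling time ≈ 72 / 6 = 12.00 years.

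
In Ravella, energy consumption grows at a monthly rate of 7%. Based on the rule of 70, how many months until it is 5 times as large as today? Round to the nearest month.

Doubling time ≈ 70/7 = 10.00 months.
Reaching 5× takes log₂(5) ≈ 2.32 doublings.
2.32 × 10.00 ≈ 23 months.

approximately 23 months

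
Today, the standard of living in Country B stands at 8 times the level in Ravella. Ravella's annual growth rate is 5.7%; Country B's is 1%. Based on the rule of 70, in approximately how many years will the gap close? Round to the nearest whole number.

The growth-rate gap is 5.7% − 1% = 4.7 percentage points.
So the ratio between them halves every 70/4.7 ≈ 14.89 years.
An 8 times gap closes after 3 halvings: 3 × 14.89 ≈ 45 years.

around 45 years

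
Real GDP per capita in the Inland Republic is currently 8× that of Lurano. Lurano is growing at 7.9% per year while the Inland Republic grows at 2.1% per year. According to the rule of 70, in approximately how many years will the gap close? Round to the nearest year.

Lurano gains on the Inland Republic at 7.9% − 2.1% = 5.8 points a year.
At that relative rate the gap halves every 70/5.8 ≈ 12.07 years.
An 8× gap closes after 3 halvings: 3 × 12.07 ≈ 36 years.

≈ 36 years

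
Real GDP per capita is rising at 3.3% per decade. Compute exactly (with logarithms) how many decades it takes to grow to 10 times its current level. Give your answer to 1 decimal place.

70.9 decades

t = ln(10) / ln(1 + 0.033) = 2.3026 / 0.032467 ≈ 70.92.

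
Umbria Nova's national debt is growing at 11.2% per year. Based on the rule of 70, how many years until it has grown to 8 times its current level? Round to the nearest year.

about 19 years

At 11.2% it doubles every 70/11.2 ≈ 6.25 years.
8 = 2^3, so 3 doublings → 19 years.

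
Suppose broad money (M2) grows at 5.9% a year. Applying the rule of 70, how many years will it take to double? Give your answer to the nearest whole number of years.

12 years

At 5.9%, doubling takes about 70/5.9 = 11.86 years.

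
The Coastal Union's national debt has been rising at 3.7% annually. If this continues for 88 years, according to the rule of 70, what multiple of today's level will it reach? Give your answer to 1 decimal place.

about 25.1 times

Doubles every ≈ 18.92 years (70/3.7).
88 years is 4.65 doublings; 2^4.65 ≈ 25.1×.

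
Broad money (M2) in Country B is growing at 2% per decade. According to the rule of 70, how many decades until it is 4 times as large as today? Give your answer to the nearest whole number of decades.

about 70 decades

One doubling takes 70/2 = 35.00 decades.
Getting to 4× needs 2 doublings: 2 × 35.00 ≈ 70 decades.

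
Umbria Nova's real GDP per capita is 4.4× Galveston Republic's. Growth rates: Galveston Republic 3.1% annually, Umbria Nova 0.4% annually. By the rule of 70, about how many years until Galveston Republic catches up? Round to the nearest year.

What matters is the difference: 2.7 pp.
Rule of 70 on the gap: the ratio halves every 70/2.7 ≈ 25.93 years.
A 4.4× gap takes log₂(4.4) ≈ 2.14 halvings to close: 2.14 × 25.93 ≈ 55 years.

roughly 55 years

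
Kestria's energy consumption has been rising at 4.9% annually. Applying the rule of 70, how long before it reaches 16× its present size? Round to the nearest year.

One doubling takes 70/4.9 = 14.29 years.
16× is 4 doublings, so 4 × 14.29 ≈ 57 years.

roughly 57 years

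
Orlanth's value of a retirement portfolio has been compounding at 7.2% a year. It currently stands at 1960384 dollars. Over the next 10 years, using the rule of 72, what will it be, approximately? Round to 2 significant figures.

≈ 3900000 dollars

Doubling time ≈ 72/7.2 = 10.00 years.
10 years is 10/10.00 ≈ 1.00 doublings, a factor of 2^1.00 ≈ 2.00.
1960384 × 2.00 ≈ 3900000 dollars.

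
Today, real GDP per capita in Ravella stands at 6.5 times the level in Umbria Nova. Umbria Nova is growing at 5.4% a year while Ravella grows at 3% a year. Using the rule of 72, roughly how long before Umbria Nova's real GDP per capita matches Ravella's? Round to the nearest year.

The growth-rate gap is 5.4% − 3% = 2.4 percentage points.
So the ratio between them halves every 72/2.4 ≈ 30.00 years.
A 6.5 times gap takes log₂(6.5) ≈ 2.70 halvings to close: 2.70 × 30.00 ≈ 81 years.

approximately 81 years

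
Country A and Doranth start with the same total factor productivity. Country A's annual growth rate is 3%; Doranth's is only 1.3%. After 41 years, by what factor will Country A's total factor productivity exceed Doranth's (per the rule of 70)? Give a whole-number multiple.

Country A pulls ahead at 1.7 pp per year, so the ratio doubles every 70/1.7 ≈ 41.18 years.
In 41 years that's 1.00 doublings: 2^1.00 ≈ 2.

around 2 times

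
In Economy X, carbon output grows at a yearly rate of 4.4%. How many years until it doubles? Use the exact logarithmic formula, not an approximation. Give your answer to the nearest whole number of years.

16 years

t = ln(2) / ln(1 + 0.044) = 0.6931 / 0.043059 ≈ 16.10.
≈ 16 years.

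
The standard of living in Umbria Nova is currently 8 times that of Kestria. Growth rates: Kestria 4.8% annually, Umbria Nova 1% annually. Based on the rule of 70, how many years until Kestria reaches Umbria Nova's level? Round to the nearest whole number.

around 55 years

The growth-rate gap is 4.8% − 1% = 3.8 percentage points.
So the ratio between them halves every 70/3.8 ≈ 18.42 years.
An 8 times gap closes after 3 halvings: 3 × 18.42 ≈ 55 years.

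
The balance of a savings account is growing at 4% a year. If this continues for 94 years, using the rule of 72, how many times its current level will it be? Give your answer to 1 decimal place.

Doubling time ≈ 72/4 = 18.00 years.
94 years / 18.00 ≈ 5.22 doublings → factor 2^5.22 ≈ 37.3.

about 37.3 times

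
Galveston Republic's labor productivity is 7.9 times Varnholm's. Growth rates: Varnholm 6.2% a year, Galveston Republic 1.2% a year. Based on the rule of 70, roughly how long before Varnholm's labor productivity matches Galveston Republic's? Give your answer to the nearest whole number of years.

approximately 42 years

What matters is the difference: 5 pp.
Rule of 70 on the gap: the ratio halves every 70/5 ≈ 14.00 years.
A 7.9 times gap takes log₂(7.9) ≈ 2.98 halvings to close: 2.98 × 14.00 ≈ 42 years.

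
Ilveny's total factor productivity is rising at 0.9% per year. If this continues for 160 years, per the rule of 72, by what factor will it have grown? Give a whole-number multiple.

72/0.9 ≈ 80.00 years per doubling.
160 years fits 2 doublings: 2^2 = 4.

4 times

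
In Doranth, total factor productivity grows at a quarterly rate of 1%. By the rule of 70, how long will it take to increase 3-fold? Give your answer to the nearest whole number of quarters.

One doubling takes 70/1 = 70.00 quarters.
3× is log₂ 3 ≈ 1.58 doublings, so ≈ 1.58 × 70.00 = 111 quarters.

around 111 quarters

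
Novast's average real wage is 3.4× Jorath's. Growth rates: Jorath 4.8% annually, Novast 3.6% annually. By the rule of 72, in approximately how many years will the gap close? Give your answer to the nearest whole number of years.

106 years

What matters is the difference: 1.2 pp.
Rule of 72 on the gap: the ratio halves every 72/1.2 ≈ 60.00 years.
A 3.4× gap takes log₂(3.4) ≈ 1.77 halvings to close: 1.77 × 60.00 ≈ 106 years.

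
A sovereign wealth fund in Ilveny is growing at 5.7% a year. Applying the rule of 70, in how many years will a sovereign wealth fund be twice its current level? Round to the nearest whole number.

12 years

At 5.7%, doubling takes about 70/5.7 = 12.28 years.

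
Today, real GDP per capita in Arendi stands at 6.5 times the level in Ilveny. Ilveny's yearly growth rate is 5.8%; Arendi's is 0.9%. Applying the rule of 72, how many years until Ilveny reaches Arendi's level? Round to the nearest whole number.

about 40 years

The growth-rate gap is 5.8% − 0.9% = 4.9 percentage points.
So the ratio between them halves every 72/4.9 ≈ 14.69 years.
A 6.5 times gap takes log₂(6.5) ≈ 2.70 halvings to close: 2.70 × 14.69 ≈ 40 years.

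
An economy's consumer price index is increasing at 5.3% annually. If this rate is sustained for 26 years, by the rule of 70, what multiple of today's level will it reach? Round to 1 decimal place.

around 3.9 times

Doubling time ≈ 70/5.3 = 13.21 years.
26 years / 13.21 ≈ 1.97 doublings → factor 2^1.97 ≈ 3.9.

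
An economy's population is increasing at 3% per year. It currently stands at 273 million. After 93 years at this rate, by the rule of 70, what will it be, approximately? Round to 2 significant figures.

approximately 4300 million

Doubling time ≈ 70/3 = 23.33 years.
93 years is 93/23.33 ≈ 3.99 doublings, a factor of 2^3.99 ≈ 15.89.
273 × 15.89 ≈ 4300 million.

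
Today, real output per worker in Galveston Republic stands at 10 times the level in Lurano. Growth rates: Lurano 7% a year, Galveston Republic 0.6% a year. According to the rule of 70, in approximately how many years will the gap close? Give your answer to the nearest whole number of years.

≈ 36 years

Lurano gains on Galveston Republic at 7% − 0.6% = 6.4 points a year.
At that relative rate the gap halves every 70/6.4 ≈ 10.94 years.
A 10 times gap takes log₂(10) ≈ 3.32 halvings to close: 3.32 × 10.94 ≈ 36 years.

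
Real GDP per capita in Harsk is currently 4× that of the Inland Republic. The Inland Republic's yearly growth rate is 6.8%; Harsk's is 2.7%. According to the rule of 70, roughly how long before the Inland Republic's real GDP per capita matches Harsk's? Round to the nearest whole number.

What matters is the difference: 4.1 pp.
Rule of 70 on the gap: the ratio halves every 70/4.1 ≈ 17.07 years.
A 4× gap closes after 2 halvings: 2 × 17.07 ≈ 34 years.

≈ 34 years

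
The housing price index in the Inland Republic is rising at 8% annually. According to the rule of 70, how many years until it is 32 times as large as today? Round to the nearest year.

Doubling time ≈ 70/8 = 8.75 years.
Getting to 32× needs 5 doublings: 5 × 8.75 ≈ 44 years.

44 years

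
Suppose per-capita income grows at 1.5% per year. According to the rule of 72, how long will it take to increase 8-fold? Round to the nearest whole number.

Doubling time ≈ 72/1.5 = 48.00 years.
8× is 3 doublings, so 3 × 48.00 ≈ 144 years.

about 144 years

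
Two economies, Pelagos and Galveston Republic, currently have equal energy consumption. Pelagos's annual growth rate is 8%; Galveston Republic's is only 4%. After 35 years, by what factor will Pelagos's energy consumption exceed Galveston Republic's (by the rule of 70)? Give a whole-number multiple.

Rate gap = 8% − 4% = 4 points.
The ratio doubles every 70/4 ≈ 17.50 years.
35/17.50 ≈ 2.00 doublings → ratio ≈ 2^2.00 ≈ 4.

around 4 times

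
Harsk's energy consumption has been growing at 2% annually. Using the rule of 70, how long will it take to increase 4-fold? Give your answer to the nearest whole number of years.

Doubling time ≈ 70/2 = 35.00 years.
4 = 2^2, so 2 doublings → 70 years.

about 70 years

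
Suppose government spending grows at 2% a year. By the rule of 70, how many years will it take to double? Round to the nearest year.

approximately 35 years

At 2%, doubling takes about 70/2 = 35.00 years.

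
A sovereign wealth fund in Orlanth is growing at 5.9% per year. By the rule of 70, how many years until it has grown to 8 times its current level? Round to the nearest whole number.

One doubling takes 70/5.9 = 11.86 years.
8× is 3 doublings, so 3 × 11.86 ≈ 36 years.

approximately 36 years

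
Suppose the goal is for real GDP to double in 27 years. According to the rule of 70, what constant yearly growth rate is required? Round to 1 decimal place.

2.6% per year

70 / 27 ≈ 2.59, so about 2.6% per year.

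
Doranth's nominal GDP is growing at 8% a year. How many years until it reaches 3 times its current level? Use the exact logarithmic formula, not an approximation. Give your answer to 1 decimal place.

14.3 years

t = ln(3) / ln(1 + 0.08) = 1.0986 / 0.076961 ≈ 14.27.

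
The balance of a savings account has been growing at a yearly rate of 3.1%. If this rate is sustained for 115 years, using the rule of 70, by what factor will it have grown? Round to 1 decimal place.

Doubles every ≈ 22.58 years (70/3.1).
115 years is 5.09 doublings; 2^5.09 ≈ 34.1×.

around 34.1 times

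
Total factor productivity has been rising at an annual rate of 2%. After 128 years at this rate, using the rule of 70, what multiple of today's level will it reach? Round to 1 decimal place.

Doubling time ≈ 70/2 = 35.00 years.
128 years / 35.00 ≈ 3.66 doublings → factor 2^3.66 ≈ 12.6.

about 12.6 times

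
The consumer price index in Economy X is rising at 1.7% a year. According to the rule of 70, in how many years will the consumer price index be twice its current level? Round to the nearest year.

70/1.7 ≈ 41.18, so it doubles roughly every 41 years.

approximately 41 years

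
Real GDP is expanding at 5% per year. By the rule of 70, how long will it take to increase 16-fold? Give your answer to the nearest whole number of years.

approximately 56 years

Doubling time ≈ 70/5 = 14.00 years.
16 = 2^4, so 4 doublings → 56 years.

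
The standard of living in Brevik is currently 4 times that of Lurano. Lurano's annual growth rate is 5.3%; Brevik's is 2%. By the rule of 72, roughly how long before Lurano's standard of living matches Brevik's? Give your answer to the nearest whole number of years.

≈ 44 years

What matters is the difference: 3.3 pp.
Rule of 72 on the gap: the ratio halves every 72/3.3 ≈ 21.82 years.
A 4 times gap closes after 2 halvings: 2 × 21.82 ≈ 44 years.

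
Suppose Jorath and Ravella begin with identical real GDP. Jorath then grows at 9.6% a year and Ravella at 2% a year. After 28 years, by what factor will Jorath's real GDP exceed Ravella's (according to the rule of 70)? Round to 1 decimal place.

about 8.2 times

Only the 7.6-point difference matters.
70/7.6 ≈ 9.21 years per doubling of the ratio; 28 years gives 3.04 doublings, so ≈ 8.2×.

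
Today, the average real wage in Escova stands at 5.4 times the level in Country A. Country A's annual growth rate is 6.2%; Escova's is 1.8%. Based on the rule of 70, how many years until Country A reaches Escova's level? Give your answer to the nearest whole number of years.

Country A gains on Escova at 6.2% − 1.8% = 4.4 points a year.
At that relative rate the gap halves every 70/4.4 ≈ 15.91 years.
A 5.4 times gap takes log₂(5.4) ≈ 2.43 halvings to close: 2.43 × 15.91 ≈ 39 years.

≈ 39 years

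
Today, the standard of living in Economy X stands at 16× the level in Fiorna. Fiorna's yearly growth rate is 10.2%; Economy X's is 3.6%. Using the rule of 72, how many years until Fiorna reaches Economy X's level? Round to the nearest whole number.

44 years

Fiorna gains on Economy X at 10.2% − 3.6% = 6.6 points a year.
At that relative rate the gap halves every 72/6.6 ≈ 10.91 years.
A 16× gap closes after 4 halvings: 4 × 10.91 ≈ 44 years.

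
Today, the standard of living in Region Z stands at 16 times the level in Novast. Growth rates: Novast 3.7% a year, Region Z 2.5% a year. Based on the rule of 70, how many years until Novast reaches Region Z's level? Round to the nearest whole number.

What matters is the difference: 1.2 pp.
Rule of 70 on the gap: the ratio halves every 70/1.2 ≈ 58.33 years.
A 16 times gap closes after 4 halvings: 4 × 58.33 ≈ 233 years.

around 233 years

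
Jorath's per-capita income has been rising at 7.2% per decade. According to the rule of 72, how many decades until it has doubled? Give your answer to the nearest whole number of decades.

Doubling time ≈ 72 / 7.2 = 10.00 decades.

about 10 decades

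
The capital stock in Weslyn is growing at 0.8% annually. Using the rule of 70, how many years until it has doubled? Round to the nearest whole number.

Doubling time ≈ 70 / 0.8 = 87.50 years.

≈ 88 years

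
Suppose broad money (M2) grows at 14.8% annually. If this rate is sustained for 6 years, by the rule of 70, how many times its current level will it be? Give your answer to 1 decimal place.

around 2.4 times

Doubles every ≈ 4.73 years (70/14.8).
6 years is 1.27 doublings; 2^1.27 ≈ 2.4×.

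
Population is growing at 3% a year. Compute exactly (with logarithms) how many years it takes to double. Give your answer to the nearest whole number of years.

t = ln(2) / ln(1 + 0.03) = 0.6931 / 0.029559 ≈ 23.45.
≈ 23 years.

23 years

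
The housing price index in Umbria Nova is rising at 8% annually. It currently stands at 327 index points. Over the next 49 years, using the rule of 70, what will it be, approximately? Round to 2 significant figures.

Doubling time ≈ 70/8 = 8.75 years.
49 years is 49/8.75 ≈ 5.60 doublings, a factor of 2^5.60 ≈ 48.50.
327 × 48.50 ≈ 16000 index points.

16000 index points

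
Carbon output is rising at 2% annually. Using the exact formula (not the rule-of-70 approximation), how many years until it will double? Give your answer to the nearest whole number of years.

35 years

t = ln(2) / ln(1 + 0.02) = 0.6931 / 0.019803 ≈ 35.00.
≈ 35 years.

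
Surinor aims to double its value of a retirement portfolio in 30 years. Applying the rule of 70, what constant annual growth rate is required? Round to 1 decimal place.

roughly 2.3%

70 / 30 ≈ 2.33, so about 2.3% annually.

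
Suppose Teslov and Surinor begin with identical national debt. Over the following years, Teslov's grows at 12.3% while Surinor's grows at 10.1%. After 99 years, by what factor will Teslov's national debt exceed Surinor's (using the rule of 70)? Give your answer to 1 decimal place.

approximately 8.6 times

Only the 2.2-point difference matters.
70/2.2 ≈ 31.82 years per doubling of the ratio; 99 years gives 3.11 doublings, so ≈ 8.6×.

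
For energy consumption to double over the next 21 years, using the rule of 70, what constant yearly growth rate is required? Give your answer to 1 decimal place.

70 / 21 ≈ 3.33, so about 3.3% per year.

3.3%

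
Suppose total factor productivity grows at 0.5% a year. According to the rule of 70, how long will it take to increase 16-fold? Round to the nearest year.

approximately 560 years

At 0.5% it doubles every 70/0.5 ≈ 140.00 years.
Getting to 16× needs 4 doublings: 4 × 140.00 ≈ 560 years.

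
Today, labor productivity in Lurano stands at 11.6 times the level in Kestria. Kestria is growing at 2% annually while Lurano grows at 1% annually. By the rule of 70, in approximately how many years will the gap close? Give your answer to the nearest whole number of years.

What matters is the difference: 1 pp.
Rule of 70 on the gap: the ratio halves every 70/1 ≈ 70.00 years.
An 11.6 times gap takes log₂(11.6) ≈ 3.54 halvings to close: 3.54 × 70.00 ≈ 248 years.

about 248 years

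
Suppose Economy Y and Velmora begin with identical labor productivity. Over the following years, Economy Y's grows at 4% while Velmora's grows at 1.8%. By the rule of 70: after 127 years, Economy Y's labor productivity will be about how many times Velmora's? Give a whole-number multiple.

Rate gap = 4% − 1.8% = 2.2 points.
The ratio doubles every 70/2.2 ≈ 31.82 years.
127/31.82 ≈ 3.99 doublings → ratio ≈ 2^3.99 ≈ 16.

around 16 times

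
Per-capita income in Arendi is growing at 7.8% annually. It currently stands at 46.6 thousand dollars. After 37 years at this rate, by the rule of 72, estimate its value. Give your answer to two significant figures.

It doubles every 72/7.8 ≈ 9.23 years, so 37 years is 4.01 doublings.
2^4.01 ≈ 16.11; 46.6 × 16.11 ≈ 750 thousand dollars.

roughly 750 thousand dollars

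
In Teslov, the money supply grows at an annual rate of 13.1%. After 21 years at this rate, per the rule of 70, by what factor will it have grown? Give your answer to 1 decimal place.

Doubles every ≈ 5.34 years (70/13.1).
21 years is 3.93 doublings; 2^3.93 ≈ 15.2×.

approximately 15.2 times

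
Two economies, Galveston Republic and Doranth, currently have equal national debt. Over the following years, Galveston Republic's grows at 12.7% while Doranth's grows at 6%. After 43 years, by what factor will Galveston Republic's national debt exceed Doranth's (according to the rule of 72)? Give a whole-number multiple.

Galveston Republic pulls ahead at 6.7 pp per year, so the ratio doubles every 72/6.7 ≈ 10.75 years.
In 43 years that's 4.00 doublings: 2^4.00 ≈ 16.

approximately 16 times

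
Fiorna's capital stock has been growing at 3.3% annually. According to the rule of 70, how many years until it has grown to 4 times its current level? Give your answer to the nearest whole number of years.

about 42 years

One doubling takes 70/3.3 = 21.21 years.
4× is 2 doublings, so 2 × 21.21 ≈ 42 years.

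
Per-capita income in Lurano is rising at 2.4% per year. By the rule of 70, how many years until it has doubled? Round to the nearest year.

around 29 years

70/2.4 ≈ 29.17, so it doubles roughly every 29 years.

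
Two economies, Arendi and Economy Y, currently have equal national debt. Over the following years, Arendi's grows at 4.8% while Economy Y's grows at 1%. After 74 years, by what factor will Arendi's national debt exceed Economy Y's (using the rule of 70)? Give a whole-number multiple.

≈ 16 times

Arendi pulls ahead at 3.8 pp per year, so the ratio doubles every 70/3.8 ≈ 18.42 years.
In 74 years that's 4.02 doublings: 2^4.02 ≈ 16.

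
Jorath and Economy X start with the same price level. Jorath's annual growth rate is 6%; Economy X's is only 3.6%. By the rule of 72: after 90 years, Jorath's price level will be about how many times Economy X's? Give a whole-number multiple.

about 8 times

Only the 2.4-point difference matters.
72/2.4 ≈ 30.00 years per doubling of the ratio; 90 years gives 3.00 doublings, so ≈ 8×.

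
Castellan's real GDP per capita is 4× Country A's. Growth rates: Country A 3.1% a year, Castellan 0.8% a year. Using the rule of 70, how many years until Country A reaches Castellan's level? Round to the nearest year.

≈ 61 years

Country A gains on Castellan at 3.1% − 0.8% = 2.3 points a year.
At that relative rate the gap halves every 70/2.3 ≈ 30.43 years.
A 4× gap closes after 2 halvings: 2 × 30.43 ≈ 61 years.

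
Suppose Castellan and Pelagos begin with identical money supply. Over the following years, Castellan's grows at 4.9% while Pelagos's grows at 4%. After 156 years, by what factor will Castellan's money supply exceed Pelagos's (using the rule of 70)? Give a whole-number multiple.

Only the 0.9-point difference matters.
70/0.9 ≈ 77.78 years per doubling of the ratio; 156 years gives 2.01 doublings, so ≈ 4×.

around 4 times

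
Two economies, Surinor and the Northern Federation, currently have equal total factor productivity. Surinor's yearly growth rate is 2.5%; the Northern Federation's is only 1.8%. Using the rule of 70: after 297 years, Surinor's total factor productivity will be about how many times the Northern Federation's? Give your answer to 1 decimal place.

approximately 7.8 times

Only the 0.7-point difference matters.
70/0.7 ≈ 100.00 years per doubling of the ratio; 297 years gives 2.97 doublings, so ≈ 7.8×.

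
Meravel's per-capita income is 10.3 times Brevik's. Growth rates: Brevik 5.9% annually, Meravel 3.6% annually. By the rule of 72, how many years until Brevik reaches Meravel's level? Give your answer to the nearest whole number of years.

≈ 105 years

The growth-rate gap is 5.9% − 3.6% = 2.3 percentage points.
So the ratio between them halves every 72/2.3 ≈ 31.30 years.
A 10.3 times gap takes log₂(10.3) ≈ 3.36 halvings to close: 3.36 × 31.30 ≈ 105 years.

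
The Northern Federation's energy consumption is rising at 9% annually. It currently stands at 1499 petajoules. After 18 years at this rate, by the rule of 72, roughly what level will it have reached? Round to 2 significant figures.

Doubling time ≈ 72/9 = 8.00 years.
18 years is 18/8.00 ≈ 2.25 doublings, a factor of 2^2.25 ≈ 4.76.
1499 × 4.76 ≈ 7100 petajoules.

7100 petajoules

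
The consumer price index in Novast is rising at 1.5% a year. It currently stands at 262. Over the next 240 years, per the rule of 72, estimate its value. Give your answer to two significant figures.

It doubles every 72/1.5 ≈ 48.00 years, so 240 years is 5.00 doublings.
2^5.00 ≈ 32.00; 262 × 32.00 ≈ 8400.

≈ 8400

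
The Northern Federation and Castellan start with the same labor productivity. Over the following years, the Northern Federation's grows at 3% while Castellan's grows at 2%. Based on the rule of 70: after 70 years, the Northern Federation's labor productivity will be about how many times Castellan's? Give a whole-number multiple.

Only the 1-point difference matters.
70/1 ≈ 70.00 years per doubling of the ratio; 70 years gives 1.00 doublings, so ≈ 2×.

about 2 times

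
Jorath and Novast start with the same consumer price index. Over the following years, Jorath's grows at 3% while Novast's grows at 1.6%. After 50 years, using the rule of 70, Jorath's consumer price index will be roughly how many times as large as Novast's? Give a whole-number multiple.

Jorath pulls ahead at 1.4 pp per year, so the ratio doubles every 70/1.4 ≈ 50.00 years.
In 50 years that's 1.00 doublings: 2^1.00 ≈ 2.

roughly 2 times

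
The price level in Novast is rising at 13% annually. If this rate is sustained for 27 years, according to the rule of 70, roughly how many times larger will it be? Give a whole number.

around 32 times

Doubling time ≈ 70/13 = 5.38 years.
27/5.38 ≈ 5 doublings, so about 2^5 = 32×.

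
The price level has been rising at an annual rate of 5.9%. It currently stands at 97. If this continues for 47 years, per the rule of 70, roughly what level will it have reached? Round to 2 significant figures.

It doubles every 70/5.9 ≈ 11.86 years, so 47 years is 3.96 doublings.
2^3.96 ≈ 15.56; 97 × 15.56 ≈ 1500.

roughly 1500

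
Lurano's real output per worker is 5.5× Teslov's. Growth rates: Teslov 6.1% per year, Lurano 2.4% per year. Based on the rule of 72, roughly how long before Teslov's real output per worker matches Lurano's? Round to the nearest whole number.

about 48 years

The growth-rate gap is 6.1% − 2.4% = 3.7 percentage points.
So the ratio between them halves every 72/3.7 ≈ 19.46 years.
A 5.5× gap takes log₂(5.5) ≈ 2.46 halvings to close: 2.46 × 19.46 ≈ 48 years.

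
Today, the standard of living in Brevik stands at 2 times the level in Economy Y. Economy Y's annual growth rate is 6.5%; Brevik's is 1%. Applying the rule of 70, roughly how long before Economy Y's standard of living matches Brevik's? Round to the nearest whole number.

about 13 years

Economy Y gains on Brevik at 6.5% − 1% = 5.5 points a year.
At that relative rate the gap halves every 70/5.5 ≈ 12.73 years.
A 2 times gap closes after 1 halving: 1 × 12.73 ≈ 13 years.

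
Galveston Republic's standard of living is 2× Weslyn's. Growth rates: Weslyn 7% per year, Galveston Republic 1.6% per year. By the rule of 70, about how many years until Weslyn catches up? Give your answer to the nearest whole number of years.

≈ 13 years

Weslyn gains on Galveston Republic at 7% − 1.6% = 5.4 points a year.
At that relative rate the gap halves every 70/5.4 ≈ 12.96 years.
A 2× gap closes after 1 halving: 1 × 12.96 ≈ 13 years.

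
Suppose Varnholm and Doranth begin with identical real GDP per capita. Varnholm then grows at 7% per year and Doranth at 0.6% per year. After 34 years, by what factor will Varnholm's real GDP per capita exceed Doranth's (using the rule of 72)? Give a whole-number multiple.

Only the 6.4-point difference matters.
72/6.4 ≈ 11.25 years per doubling of the ratio; 34 years gives 3.02 doublings, so ≈ 8×.

roughly 8 times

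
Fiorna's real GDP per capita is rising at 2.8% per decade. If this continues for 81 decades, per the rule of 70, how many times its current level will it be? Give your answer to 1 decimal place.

Doubles every ≈ 25.00 decades (70/2.8).
81 decades is 3.24 doublings; 2^3.24 ≈ 9.4×.

9.4 times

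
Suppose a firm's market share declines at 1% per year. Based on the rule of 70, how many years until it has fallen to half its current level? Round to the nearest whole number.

around 70 years

The rule works in reverse for decay: 70/1 ≈ 70.00 years to halve.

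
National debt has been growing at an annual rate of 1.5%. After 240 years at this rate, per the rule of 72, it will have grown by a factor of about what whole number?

≈ 32 times

72/1.5 ≈ 48.00 years per doubling.
240 years fits 5 doublings: 2^5 = 32.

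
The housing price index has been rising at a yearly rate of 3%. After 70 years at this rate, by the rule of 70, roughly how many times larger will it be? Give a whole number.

8 times

Doubling time ≈ 70/3 = 23.33 years.
70/23.33 ≈ 3 doublings, so about 2^3 = 8×.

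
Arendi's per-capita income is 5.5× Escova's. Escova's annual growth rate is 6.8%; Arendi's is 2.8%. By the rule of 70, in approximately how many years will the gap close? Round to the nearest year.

Escova gains on Arendi at 6.8% − 2.8% = 4 points a year.
At that relative rate the gap halves every 70/4 ≈ 17.50 years.
A 5.5× gap takes log₂(5.5) ≈ 2.46 halvings to close: 2.46 × 17.50 ≈ 43 years.

approximately 43 years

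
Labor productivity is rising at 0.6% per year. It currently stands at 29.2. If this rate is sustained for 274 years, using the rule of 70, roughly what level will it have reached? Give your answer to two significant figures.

roughly 150

Doubling time ≈ 70/0.6 = 116.67 years.
274 years is 274/116.67 ≈ 2.35 doublings, a factor of 2^2.35 ≈ 5.10.
29.2 × 5.10 ≈ 150.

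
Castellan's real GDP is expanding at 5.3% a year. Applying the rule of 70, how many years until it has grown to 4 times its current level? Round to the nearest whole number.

about 26 years

One doubling takes 70/5.3 = 13.21 years.
4 = 2^2, so 2 doublings → 26 years.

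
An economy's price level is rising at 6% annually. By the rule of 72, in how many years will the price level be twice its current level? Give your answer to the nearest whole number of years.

72/6 ≈ 12.00, so it doubles roughly every 12 years.

roughly 12 years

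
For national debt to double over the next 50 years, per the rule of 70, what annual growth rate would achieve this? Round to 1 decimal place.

70 / 50 ≈ 1.40, so about 1.4% annually.

approximately 1.4% annually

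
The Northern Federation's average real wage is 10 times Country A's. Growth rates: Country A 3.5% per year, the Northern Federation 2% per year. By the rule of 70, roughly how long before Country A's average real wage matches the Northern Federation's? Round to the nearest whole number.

155 years

Country A gains on the Northern Federation at 3.5% − 2% = 1.5 points a year.
At that relative rate the gap halves every 70/1.5 ≈ 46.67 years.
A 10 times gap takes log₂(10) ≈ 3.32 halvings to close: 3.32 × 46.67 ≈ 155 years.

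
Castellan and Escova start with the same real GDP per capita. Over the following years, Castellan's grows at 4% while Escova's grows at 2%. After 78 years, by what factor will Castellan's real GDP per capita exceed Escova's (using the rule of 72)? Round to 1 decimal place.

Castellan pulls ahead at 2 pp per year, so the ratio doubles every 72/2 ≈ 36.00 years.
In 78 years that's 2.17 doublings: 2^2.17 ≈ 4.5.

roughly 4.5 times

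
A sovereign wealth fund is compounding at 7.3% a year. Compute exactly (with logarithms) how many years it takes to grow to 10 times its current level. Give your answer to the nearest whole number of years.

33 years

t = ln(10) / ln(1 + 0.073) = 2.3026 / 0.070458 ≈ 32.68.
≈ 33 years.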